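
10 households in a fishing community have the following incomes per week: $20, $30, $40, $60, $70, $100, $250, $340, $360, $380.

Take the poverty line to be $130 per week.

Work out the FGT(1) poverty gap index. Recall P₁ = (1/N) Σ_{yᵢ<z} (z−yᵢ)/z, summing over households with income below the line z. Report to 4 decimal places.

Poor units: $20, $30, $40, $60, $70, $100 (q = 6 of N = 10).
Normalized shortfalls: (130−20)/130 = 0.8462; (130−30)/130 = 0.7692; (130−40)/130 = 0.6923; (130−60)/130 = 0.5385; (130−70)/130 = 0.4615; (130−100)/130 = 0.2308.
Sum of shortfalls = 3.538462; P₁ averages over all N: 3.538462 / 10 = 0.3538.

0.3538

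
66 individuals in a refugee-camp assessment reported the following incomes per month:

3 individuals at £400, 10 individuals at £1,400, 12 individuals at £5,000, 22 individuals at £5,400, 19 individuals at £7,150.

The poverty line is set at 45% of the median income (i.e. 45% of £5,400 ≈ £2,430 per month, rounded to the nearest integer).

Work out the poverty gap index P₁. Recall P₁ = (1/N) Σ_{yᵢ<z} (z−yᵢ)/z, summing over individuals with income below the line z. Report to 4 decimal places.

Incomes under z: 3×£400, 10×£1,400 (q = 13 of N = 66).
Shortfall ratios: (2430−400)/2430 = 0.8354 (×3); (2430−1400)/2430 = 0.4239 (×10).
Σ = 6.744856. Dividing by the full population N = 66 gives P₁ = 0.1022.

0.1022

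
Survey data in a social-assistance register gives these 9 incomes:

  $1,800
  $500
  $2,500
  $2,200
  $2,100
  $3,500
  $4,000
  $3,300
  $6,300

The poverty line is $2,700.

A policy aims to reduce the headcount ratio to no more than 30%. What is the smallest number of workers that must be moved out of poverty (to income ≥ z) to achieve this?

Currently q = 5 of N = 9 are below the line (H = 0.556).
A headcount ratio of at most 30% allows at most ⌊0.30 × 9⌋ = 2 poor workers.
So at least 5 − 2 = 3 must be lifted.

3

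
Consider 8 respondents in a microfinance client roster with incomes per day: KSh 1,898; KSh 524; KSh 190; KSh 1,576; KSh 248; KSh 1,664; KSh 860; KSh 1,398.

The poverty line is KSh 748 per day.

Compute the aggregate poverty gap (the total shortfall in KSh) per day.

Below z: KSh 190, KSh 248, KSh 524 (q = 3 of N = 8).
Individual gaps: 748−190 = 558; 748−248 = 500; 748−524 = 224.
Aggregate gap = KSh 1,282.

KSh 1,282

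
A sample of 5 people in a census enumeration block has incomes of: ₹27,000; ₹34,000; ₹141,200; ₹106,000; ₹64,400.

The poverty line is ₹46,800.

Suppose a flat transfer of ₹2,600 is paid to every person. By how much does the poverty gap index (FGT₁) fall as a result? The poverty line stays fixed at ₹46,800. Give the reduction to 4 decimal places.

0.0222

Before: below the line — ₹27,000, ₹34,000; poverty gap index (FGT₁) = 0.139316.
After the ₹2,600 transfer: below the line — ₹29,600, ₹36,600; poverty gap index (FGT₁) = 0.117094.
Reduction = 0.139316 − 0.117094 = 0.0222.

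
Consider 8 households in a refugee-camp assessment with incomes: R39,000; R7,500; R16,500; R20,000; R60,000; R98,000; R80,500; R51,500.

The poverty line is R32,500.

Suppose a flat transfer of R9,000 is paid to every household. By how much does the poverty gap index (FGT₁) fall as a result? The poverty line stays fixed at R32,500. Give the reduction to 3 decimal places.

Before: below the line — R7,500, R16,500, R20,000; poverty gap index (FGT₁) = 0.20577.
After the R9,000 transfer: below the line — R16,500, R25,500, R29,000; poverty gap index (FGT₁) = 0.10192.
Reduction = 0.20577 − 0.10192 = 0.104.

0.104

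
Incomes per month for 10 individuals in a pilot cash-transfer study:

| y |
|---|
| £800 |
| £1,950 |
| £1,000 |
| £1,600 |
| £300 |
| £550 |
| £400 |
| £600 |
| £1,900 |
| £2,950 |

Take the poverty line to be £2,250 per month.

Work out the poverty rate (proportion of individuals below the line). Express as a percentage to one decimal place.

90.0%

9 of the 10 individuals have income below £2,250.
H = 9/10 = 90.0%.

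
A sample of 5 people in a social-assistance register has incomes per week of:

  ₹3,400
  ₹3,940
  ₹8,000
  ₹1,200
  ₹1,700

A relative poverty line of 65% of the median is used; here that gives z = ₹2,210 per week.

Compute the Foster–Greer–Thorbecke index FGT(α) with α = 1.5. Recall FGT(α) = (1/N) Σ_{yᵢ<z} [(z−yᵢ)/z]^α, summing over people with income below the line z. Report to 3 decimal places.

0.084

Poor units: ₹1,200, ₹1,700 (q = 2 of N = 5).
Relative gaps: (2210−1200)/2210 = 0.4570; (2210−1700)/2210 = 0.2308.
Raised to α = 1.5: 0.30895; 0.11086.
Sum = 0.419812; FGT(1.5) = 0.419812 / 5 = 0.084.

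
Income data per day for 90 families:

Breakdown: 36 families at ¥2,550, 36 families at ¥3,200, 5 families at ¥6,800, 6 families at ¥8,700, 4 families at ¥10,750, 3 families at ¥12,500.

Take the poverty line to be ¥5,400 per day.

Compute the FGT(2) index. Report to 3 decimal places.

0.178

Incomes under z: 36×¥2,550, 36×¥3,200 (q = 72 of N = 90).
Gap ratios (z−y)/z: (5400−2550)/5400 = 0.5278 (×36); (5400−3200)/5400 = 0.4074 (×36).
Squared: 0.2785 (×36); 0.1660 (×36).
Sum = 16.003086; P₂ = 16.003086 / 90 = 0.178.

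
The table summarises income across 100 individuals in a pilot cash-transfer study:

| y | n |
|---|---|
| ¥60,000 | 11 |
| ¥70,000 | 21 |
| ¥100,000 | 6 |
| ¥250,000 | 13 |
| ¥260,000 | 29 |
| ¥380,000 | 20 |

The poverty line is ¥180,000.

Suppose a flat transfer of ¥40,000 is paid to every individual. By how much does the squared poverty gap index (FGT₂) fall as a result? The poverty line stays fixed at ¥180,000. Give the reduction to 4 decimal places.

Before: below the line — 11×¥60,000, 21×¥70,000, 6×¥100,000; squared poverty gap index (FGT₂) = 0.139167.
After the ¥40,000 transfer: below the line — 11×¥100,000, 21×¥110,000, 6×¥140,000; squared poverty gap index (FGT₂) = 0.056451.
Reduction = 0.139167 − 0.056451 = 0.0827.

0.0827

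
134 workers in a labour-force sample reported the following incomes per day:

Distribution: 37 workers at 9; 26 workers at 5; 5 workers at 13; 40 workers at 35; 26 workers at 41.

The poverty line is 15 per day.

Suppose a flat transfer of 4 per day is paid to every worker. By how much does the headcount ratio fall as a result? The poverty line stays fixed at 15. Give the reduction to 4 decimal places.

Before: below the line — 26×5, 37×9, 5×13; headcount ratio = 0.507463.
After the 4 transfer: below the line — 26×9, 37×13; headcount ratio = 0.470149.
Reduction = 0.507463 − 0.470149 = 0.0373.

0.0373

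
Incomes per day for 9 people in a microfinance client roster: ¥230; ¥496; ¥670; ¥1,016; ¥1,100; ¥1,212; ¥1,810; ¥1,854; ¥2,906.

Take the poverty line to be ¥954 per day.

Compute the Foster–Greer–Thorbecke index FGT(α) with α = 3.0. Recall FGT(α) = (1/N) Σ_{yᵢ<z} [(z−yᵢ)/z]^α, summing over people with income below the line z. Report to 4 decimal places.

0.0638

Incomes under z: ¥230, ¥496, ¥670 (q = 3 of N = 9).
Normalized shortfalls: (954−230)/954 = 0.7589; (954−496)/954 = 0.4801; (954−670)/954 = 0.2977.
Raised to α = 3.0: 0.43709; 0.11065; 0.02638.
Sum = 0.574122; FGT(3.0) = 0.574122 / 9 = 0.0638.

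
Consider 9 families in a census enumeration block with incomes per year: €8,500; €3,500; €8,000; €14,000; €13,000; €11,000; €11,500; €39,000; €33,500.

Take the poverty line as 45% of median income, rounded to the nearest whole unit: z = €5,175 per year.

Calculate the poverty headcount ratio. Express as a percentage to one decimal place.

11.1%

1 of the 9 families have income below €5,175.
H = 1/9 = 11.1%.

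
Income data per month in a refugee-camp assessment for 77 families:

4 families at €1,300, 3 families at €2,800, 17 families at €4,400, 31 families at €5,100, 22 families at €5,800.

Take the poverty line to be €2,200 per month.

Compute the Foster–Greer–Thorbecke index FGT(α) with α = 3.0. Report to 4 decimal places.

0.0036

Poor units: 4×€1,300 (q = 4 of N = 77).
Gap ratios (z−y)/z: (2200−1300)/2200 = 0.4091 (×4).
Raised to α = 3.0: 0.06846 (×4).
Sum = 0.273854; FGT(3.0) = 0.273854 / 77 = 0.0036.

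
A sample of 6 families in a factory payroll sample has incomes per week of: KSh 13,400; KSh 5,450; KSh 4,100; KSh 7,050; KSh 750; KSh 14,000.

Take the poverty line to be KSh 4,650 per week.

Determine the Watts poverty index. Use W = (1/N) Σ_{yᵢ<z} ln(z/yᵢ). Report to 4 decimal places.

Below z: KSh 750, KSh 4,100 (q = 2 of N = 6).
ln(z/y) terms: ln(4650/750) = 1.8245; ln(4650/4100) = 0.1259.
W = 1.950430 / 6 = 0.3251.

0.3251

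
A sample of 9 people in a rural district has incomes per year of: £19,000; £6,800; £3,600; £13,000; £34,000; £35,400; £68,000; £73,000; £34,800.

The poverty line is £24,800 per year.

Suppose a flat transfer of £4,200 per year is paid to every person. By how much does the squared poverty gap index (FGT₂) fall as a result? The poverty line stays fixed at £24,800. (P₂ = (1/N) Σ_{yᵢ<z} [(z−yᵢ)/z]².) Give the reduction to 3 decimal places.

0.073

Before: below the line — £3,600, £6,800, £13,000, £19,000; squared poverty gap index (FGT₂) = 0.17096.
After the £4,200 transfer: below the line — £7,800, £11,000, £17,200, £23,200; squared poverty gap index (FGT₂) = 0.09751.
Reduction = 0.17096 − 0.09751 = 0.073.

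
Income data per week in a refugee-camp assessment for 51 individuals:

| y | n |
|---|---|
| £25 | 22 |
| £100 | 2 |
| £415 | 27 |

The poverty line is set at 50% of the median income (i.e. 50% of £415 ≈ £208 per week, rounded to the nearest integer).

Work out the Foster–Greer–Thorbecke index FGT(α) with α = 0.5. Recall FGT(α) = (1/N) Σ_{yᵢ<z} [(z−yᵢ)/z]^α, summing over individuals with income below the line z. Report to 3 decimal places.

Poor units: 22×£25, 2×£100 (q = 24 of N = 51).
Relative gaps: (208−25)/208 = 0.8798 (×22); (208−100)/208 = 0.5192 (×2).
Raised to α = 0.5: 0.93798 (×22); 0.72058 (×2).
Sum = 22.076728; FGT(0.5) = 22.076728 / 51 = 0.433.

0.433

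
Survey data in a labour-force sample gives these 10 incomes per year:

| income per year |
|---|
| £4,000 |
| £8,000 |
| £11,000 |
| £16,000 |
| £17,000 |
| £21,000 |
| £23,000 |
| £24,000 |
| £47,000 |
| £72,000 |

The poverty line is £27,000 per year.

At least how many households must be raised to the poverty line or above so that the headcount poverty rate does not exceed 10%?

Currently q = 8 of N = 10 are below the line (H = 0.800).
A headcount ratio of at most 10% allows at most ⌊0.10 × 10⌋ = 1 poor households.
So at least 8 − 1 = 7 must be lifted.

7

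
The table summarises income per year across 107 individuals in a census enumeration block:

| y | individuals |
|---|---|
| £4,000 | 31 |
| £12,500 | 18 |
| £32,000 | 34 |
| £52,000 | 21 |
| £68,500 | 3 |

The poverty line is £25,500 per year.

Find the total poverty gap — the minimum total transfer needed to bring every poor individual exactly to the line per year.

£900,500

Poor units: 31×£4,000, 18×£12,500 (q = 49 of N = 107).
Individual gaps: 31×(25500−4000) = 666500; 18×(25500−12500) = 234000.
Aggregate gap = £900,500.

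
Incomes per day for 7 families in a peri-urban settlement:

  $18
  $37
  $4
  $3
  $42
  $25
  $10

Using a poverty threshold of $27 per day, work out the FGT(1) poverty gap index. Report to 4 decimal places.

Poor units: $3, $4, $10, $18, $25 (q = 5 of N = 7).
Normalized shortfalls: (27−3)/27 = 0.8889; (27−4)/27 = 0.8519; (27−10)/27 = 0.6296; (27−18)/27 = 0.3333; (27−25)/27 = 0.0741.
Sum of shortfalls = 2.777778; P₁ averages over all N: 2.777778 / 7 = 0.3968.

0.3968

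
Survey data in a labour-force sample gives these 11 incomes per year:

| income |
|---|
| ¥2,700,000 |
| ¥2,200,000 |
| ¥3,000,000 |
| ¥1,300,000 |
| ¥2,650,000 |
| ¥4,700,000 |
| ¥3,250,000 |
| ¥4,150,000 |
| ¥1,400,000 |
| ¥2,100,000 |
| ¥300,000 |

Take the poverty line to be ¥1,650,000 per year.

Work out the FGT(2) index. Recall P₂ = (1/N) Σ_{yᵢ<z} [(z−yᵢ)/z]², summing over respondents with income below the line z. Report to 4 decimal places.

0.0670

Below z: ¥300,000, ¥1,300,000, ¥1,400,000 (q = 3 of N = 11).
Relative gaps: (1650000−300000)/1650000 = 0.8182; (1650000−1300000)/1650000 = 0.2121; (1650000−1400000)/1650000 = 0.1515.
Squared: 0.6694; 0.0450; 0.0230.
Sum = 0.737374; P₂ = 0.737374 / 11 = 0.0670.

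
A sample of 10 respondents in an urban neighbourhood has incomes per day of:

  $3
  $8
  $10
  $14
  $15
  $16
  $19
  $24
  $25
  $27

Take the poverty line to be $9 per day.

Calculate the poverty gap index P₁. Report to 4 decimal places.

Poor units: $3, $8 (q = 2 of N = 10).
Shortfall ratios: (9−3)/9 = 0.6667; (9−8)/9 = 0.1111.
Sum of shortfalls = 0.777778; P₁ averages over all N: 0.777778 / 10 = 0.0778.

0.0778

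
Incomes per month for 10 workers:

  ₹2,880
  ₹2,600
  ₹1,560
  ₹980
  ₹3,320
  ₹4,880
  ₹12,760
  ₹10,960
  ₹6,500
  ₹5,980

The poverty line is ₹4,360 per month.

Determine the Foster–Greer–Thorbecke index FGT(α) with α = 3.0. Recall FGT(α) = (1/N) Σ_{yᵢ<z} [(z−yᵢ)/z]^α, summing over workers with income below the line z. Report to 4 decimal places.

0.0849

Poor units: ₹980, ₹1,560, ₹2,600, ₹2,880, ₹3,320 (q = 5 of N = 10).
Relative gaps: (4360−980)/4360 = 0.7752; (4360−1560)/4360 = 0.6422; (4360−2600)/4360 = 0.4037; (4360−2880)/4360 = 0.3394; (4360−3320)/4360 = 0.2385.
Raised to α = 3.0: 0.46590; 0.26486; 0.06578; 0.03911; 0.01357.
Sum = 0.849220; FGT(3.0) = 0.849220 / 10 = 0.0849.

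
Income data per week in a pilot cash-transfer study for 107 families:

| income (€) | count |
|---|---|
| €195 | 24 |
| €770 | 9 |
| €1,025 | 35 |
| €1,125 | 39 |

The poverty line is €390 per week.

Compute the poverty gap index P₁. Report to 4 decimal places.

0.1121

Poor units: 24×€195 (q = 24 of N = 107).
Gap ratios (z−y)/z: (390−195)/390 = 0.5000 (×24).
Sum of shortfalls = 12.000000; P₁ averages over all N: 12.000000 / 107 = 0.1121.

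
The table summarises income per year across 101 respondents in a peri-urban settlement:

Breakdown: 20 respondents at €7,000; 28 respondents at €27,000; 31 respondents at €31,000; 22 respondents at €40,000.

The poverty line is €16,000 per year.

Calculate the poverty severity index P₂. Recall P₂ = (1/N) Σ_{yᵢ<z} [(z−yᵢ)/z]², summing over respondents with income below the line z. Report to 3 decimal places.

Poor units: 20×€7,000 (q = 20 of N = 101).
Gap ratios (z−y)/z: (16000−7000)/16000 = 0.5625 (×20).
Squared: 0.3164 (×20).
Sum = 6.328125; P₂ = 6.328125 / 101 = 0.063.

0.063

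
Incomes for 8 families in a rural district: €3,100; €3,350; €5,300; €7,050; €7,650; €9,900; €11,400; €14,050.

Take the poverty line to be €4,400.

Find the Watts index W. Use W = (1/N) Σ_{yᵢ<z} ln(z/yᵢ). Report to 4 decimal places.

Below z: €3,100, €3,350 (q = 2 of N = 8).
Log shortfalls: ln(4400/3100) = 0.3502; ln(4400/3350) = 0.2726.
W = 0.622847 / 8 = 0.0779.

0.0779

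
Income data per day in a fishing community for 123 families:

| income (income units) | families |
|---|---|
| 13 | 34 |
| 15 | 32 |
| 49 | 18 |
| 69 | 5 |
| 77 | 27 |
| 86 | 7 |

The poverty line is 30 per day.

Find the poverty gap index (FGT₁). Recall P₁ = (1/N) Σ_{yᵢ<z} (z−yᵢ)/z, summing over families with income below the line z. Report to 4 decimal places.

Incomes under z: 34×13, 32×15 (q = 66 of N = 123).
Shortfall ratios: (30−13)/30 = 0.5667 (×34); (30−15)/30 = 0.5000 (×32).
Σ = 35.266667. Dividing by the full population N = 123 gives P₁ = 0.2867.

0.2867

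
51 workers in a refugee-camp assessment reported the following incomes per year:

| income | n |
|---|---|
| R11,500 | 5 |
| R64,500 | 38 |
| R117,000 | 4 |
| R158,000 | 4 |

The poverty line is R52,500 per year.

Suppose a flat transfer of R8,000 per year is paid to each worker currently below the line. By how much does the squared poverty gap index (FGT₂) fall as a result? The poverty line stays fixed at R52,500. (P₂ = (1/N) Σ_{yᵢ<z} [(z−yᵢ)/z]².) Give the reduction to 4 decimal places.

0.0211

Before: below the line — 5×R11,500; squared poverty gap index (FGT₂) = 0.059793.
After the R8,000 transfer: below the line — 5×R19,500; squared poverty gap index (FGT₂) = 0.038735.
Reduction = 0.059793 − 0.038735 = 0.0211.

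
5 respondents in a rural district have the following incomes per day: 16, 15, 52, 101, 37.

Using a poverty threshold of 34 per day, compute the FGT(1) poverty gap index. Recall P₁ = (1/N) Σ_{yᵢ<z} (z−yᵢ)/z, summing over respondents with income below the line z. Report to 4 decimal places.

0.2176

Poor units: 15, 16 (q = 2 of N = 5).
Gap ratios (z−y)/z: (34−15)/34 = 0.5588; (34−16)/34 = 0.5294.
Sum of shortfalls = 1.088235; P₁ averages over all N: 1.088235 / 5 = 0.2176.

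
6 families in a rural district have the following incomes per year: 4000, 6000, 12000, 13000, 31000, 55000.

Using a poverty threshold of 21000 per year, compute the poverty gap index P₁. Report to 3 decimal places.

0.389

Poor units: 4000, 6000, 12000, 13000 (q = 4 of N = 6).
Relative gaps: (21000−4000)/21000 = 0.8095; (21000−6000)/21000 = 0.7143; (21000−12000)/21000 = 0.4286; (21000−13000)/21000 = 0.3810.
Σ = 2.333333. Dividing by the full population N = 6 gives P₁ = 0.389.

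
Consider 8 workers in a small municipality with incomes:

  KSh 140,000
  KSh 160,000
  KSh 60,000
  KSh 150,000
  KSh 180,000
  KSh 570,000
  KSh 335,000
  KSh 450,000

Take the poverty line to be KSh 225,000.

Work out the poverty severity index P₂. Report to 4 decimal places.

Incomes under z: KSh 60,000, KSh 140,000, KSh 150,000, KSh 160,000, KSh 180,000 (q = 5 of N = 8).
Relative gaps: (225000−60000)/225000 = 0.7333; (225000−140000)/225000 = 0.3778; (225000−150000)/225000 = 0.3333; (225000−160000)/225000 = 0.2889; (225000−180000)/225000 = 0.2000.
Squared: 0.5378; 0.1427; 0.1111; 0.0835; 0.0400.
Sum = 0.915062; P₂ = 0.915062 / 8 = 0.1144.

0.1144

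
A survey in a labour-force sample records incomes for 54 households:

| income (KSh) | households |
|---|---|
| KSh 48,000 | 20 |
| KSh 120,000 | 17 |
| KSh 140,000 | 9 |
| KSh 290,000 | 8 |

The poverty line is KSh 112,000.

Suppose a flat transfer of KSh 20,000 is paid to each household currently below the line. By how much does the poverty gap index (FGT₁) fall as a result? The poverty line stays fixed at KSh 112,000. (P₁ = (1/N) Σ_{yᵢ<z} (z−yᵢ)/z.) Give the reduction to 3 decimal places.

Before: below the line — 20×KSh 48,000; poverty gap index (FGT₁) = 0.21164.
After the KSh 20,000 transfer: below the line — 20×KSh 68,000; poverty gap index (FGT₁) = 0.14550.
Reduction = 0.21164 − 0.14550 = 0.066.

0.066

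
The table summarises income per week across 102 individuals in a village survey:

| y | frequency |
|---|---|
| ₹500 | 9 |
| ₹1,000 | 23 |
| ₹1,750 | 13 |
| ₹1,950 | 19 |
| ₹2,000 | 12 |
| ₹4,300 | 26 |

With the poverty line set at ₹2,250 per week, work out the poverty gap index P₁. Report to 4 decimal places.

0.2601

Below z: 9×₹500, 23×₹1,000, 13×₹1,750, 19×₹1,950, 12×₹2,000 (q = 76 of N = 102).
Gap ratios (z−y)/z: (2250−500)/2250 = 0.7778 (×9); (2250−1000)/2250 = 0.5556 (×23); (2250−1750)/2250 = 0.2222 (×13); (2250−1950)/2250 = 0.1333 (×19); (2250−2000)/2250 = 0.1111 (×12).
Σ = 26.533333. Dividing by the full population N = 102 gives P₁ = 0.2601.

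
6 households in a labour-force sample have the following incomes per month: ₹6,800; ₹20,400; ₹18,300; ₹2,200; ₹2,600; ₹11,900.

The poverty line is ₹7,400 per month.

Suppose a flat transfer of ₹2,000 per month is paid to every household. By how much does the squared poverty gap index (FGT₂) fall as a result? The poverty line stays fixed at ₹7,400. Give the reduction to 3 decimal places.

Before: below the line — ₹2,200, ₹2,600, ₹6,800; squared poverty gap index (FGT₂) = 0.15352.
After the ₹2,000 transfer: below the line — ₹4,200, ₹4,600; squared poverty gap index (FGT₂) = 0.05503.
Reduction = 0.15352 − 0.05503 = 0.098.

0.098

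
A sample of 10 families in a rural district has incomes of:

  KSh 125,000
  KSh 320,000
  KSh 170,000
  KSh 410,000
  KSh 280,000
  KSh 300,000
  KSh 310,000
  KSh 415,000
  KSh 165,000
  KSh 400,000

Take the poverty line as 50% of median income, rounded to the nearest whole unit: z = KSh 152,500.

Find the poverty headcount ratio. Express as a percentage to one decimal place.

10.0%

1 of the 10 families have income below KSh 152,500.
H = 1/10 = 10.0%.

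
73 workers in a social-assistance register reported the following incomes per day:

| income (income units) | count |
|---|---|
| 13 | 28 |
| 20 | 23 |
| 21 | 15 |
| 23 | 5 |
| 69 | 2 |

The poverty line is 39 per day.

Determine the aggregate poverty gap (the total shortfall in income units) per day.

Below the line: 28×13, 23×20, 15×21, 5×23 (q = 71 of N = 73).
Individual gaps: 28×(39−13) = 728; 23×(39−20) = 437; 15×(39−21) = 270; 5×(39−23) = 80.
Aggregate gap = 1515.

1515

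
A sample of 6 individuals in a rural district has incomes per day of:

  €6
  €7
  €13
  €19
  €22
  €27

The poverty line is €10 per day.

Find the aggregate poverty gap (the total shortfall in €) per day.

Below z: €6, €7 (q = 2 of N = 6).
Individual gaps: 10−6 = 4; 10−7 = 3.
Aggregate gap = €7.

€7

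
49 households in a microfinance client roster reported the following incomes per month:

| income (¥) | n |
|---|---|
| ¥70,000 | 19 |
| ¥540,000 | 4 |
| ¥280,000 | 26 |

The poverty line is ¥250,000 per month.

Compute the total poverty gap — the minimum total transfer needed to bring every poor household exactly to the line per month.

¥3,420,000

Below z: 19×¥70,000 (q = 19 of N = 49).
Individual gaps: 19×(250000−70000) = 3420000.
Aggregate gap = ¥3,420,000.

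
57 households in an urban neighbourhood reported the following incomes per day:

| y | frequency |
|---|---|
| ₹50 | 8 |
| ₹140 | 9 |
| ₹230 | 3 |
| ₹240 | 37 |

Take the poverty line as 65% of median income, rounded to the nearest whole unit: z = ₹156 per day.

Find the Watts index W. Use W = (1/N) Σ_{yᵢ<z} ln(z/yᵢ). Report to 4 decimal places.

0.1768

Poor units: 8×₹50, 9×₹140 (q = 17 of N = 57).
Log shortfalls: ln(156/50) = 1.1378 (×8); ln(156/140) = 0.1082 (×9).
W = 10.076586 / 57 = 0.1768.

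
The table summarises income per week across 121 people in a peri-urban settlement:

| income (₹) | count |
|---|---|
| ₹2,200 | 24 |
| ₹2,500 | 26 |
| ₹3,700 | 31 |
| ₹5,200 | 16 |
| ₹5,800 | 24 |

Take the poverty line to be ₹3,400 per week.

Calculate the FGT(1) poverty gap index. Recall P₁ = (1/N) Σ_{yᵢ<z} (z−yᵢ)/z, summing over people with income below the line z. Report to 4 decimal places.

Below the line: 24×₹2,200, 26×₹2,500 (q = 50 of N = 121).
Gap ratios (z−y)/z: (3400−2200)/3400 = 0.3529 (×24); (3400−2500)/3400 = 0.2647 (×26).
Σ = 15.352941. Dividing by the full population N = 121 gives P₁ = 0.1269.

0.1269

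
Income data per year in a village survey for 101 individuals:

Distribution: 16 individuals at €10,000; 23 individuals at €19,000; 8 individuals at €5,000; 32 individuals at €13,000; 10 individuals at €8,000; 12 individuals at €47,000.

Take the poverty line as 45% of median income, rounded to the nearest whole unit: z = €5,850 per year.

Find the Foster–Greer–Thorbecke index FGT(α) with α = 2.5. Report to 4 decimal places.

0.0006

Below the line: 8×€5,000 (q = 8 of N = 101).
Relative gaps: (5850−5000)/5850 = 0.1453 (×8).
Raised to α = 2.5: 0.00805 (×8).
Sum = 0.064380; FGT(2.5) = 0.064380 / 101 = 0.0006.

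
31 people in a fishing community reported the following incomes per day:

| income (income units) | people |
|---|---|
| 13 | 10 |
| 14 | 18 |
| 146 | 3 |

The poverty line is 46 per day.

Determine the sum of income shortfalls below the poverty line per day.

906

Incomes under z: 10×13, 18×14 (q = 28 of N = 31).
Individual gaps: 10×(46−13) = 330; 18×(46−14) = 576.
Aggregate gap = 906.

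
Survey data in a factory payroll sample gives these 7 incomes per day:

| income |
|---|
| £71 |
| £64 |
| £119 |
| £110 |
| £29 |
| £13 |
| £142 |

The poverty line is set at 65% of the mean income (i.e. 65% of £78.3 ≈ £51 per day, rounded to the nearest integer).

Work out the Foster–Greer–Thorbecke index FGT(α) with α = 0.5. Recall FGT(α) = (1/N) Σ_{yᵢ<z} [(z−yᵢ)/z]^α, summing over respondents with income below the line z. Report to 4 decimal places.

Incomes under z: £13, £29 (q = 2 of N = 7).
Gap ratios (z−y)/z: (51−13)/51 = 0.7451; (51−29)/51 = 0.4314.
Raised to α = 0.5: 0.86319; 0.65679.
Sum = 1.519980; FGT(0.5) = 1.519980 / 7 = 0.2171.

0.2171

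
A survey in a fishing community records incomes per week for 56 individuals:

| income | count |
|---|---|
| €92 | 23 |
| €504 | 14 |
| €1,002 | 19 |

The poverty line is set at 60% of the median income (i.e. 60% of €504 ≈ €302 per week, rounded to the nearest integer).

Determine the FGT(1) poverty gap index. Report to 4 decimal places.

Incomes under z: 23×€92 (q = 23 of N = 56).
Relative gaps: (302−92)/302 = 0.6954 (×23).
Sum of shortfalls = 15.993377; P₁ averages over all N: 15.993377 / 56 = 0.2856.

0.2856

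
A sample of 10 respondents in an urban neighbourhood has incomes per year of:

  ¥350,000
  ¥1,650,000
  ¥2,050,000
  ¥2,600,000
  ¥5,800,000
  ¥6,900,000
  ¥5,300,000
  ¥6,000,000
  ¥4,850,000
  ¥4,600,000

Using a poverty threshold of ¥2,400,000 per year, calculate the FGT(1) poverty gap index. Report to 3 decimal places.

0.131

Below the line: ¥350,000, ¥1,650,000, ¥2,050,000 (q = 3 of N = 10).
Relative gaps: (2400000−350000)/2400000 = 0.8542; (2400000−1650000)/2400000 = 0.3125; (2400000−2050000)/2400000 = 0.1458.
Σ = 1.312500. Dividing by the full population N = 10 gives P₁ = 0.131.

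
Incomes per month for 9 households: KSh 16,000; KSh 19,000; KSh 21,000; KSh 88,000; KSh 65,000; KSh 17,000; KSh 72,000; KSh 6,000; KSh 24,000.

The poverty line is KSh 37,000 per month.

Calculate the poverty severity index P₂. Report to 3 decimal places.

0.207

Poor units: KSh 6,000, KSh 16,000, KSh 17,000, KSh 19,000, KSh 21,000, KSh 24,000 (q = 6 of N = 9).
Shortfall ratios: (37000−6000)/37000 = 0.8378; (37000−16000)/37000 = 0.5676; (37000−17000)/37000 = 0.5405; (37000−19000)/37000 = 0.4865; (37000−21000)/37000 = 0.4324; (37000−24000)/37000 = 0.3514.
Squared: 0.7020; 0.3221; 0.2922; 0.2367; 0.1870; 0.1234.
Sum = 1.863404; P₂ = 1.863404 / 9 = 0.207.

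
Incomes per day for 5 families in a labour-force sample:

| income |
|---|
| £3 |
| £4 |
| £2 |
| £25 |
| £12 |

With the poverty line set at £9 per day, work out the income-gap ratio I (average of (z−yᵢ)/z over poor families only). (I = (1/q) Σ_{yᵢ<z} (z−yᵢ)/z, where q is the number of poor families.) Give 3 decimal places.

Below z: £2, £3, £4 (q = 3 of N = 5).
Relative gaps: 0.7778, 0.6667, 0.5556; sum = 2.000000.
The income-gap ratio divides by q (the poor only): 2.000000 / 3 = 0.667.

0.667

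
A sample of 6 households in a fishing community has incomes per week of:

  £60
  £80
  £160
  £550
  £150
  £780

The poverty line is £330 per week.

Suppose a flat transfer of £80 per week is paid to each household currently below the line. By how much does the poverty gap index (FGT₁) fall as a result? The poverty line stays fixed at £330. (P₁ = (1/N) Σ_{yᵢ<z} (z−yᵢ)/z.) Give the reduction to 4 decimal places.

0.1616

Before: below the line — £60, £80, £150, £160; poverty gap index (FGT₁) = 0.439394.
After the £80 transfer: below the line — £140, £160, £230, £240; poverty gap index (FGT₁) = 0.277778.
Reduction = 0.439394 − 0.277778 = 0.1616.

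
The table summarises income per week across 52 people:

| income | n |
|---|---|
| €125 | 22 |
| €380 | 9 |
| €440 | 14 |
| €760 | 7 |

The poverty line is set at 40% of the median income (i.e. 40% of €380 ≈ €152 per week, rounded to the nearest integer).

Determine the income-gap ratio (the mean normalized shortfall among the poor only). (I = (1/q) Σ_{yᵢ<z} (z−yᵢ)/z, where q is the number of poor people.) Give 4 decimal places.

0.1776

Below z: 22×€125 (q = 22 of N = 52).
Shortfall ratios (z−y)/z: 0.1776 (×22); sum = 3.907895.
The income-gap ratio divides by q (the poor only): 3.907895 / 22 = 0.1776.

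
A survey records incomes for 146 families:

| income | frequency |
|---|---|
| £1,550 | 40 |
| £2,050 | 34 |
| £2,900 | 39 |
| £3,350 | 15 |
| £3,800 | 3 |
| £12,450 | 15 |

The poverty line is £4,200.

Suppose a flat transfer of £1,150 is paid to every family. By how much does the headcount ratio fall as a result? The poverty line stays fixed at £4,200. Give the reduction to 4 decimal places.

0.1233

Before: below the line — 40×£1,550, 34×£2,050, 39×£2,900, 15×£3,350, 3×£3,800; headcount ratio = 0.897260.
After the £1,150 transfer: below the line — 40×£2,700, 34×£3,200, 39×£4,050; headcount ratio = 0.773973.
Reduction = 0.897260 − 0.773973 = 0.1233.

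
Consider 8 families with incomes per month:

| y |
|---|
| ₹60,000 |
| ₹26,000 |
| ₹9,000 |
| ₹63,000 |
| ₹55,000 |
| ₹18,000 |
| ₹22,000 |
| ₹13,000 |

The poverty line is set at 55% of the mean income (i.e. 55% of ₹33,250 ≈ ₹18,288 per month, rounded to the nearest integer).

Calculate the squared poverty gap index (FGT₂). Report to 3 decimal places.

0.043

Poor units: ₹9,000, ₹13,000, ₹18,000 (q = 3 of N = 8).
Shortfall ratios: (18288−9000)/18288 = 0.5079; (18288−13000)/18288 = 0.2892; (18288−18000)/18288 = 0.0157.
Squared: 0.2579; 0.0836; 0.0002.
Sum = 0.341793; P₂ = 0.341793 / 8 = 0.043.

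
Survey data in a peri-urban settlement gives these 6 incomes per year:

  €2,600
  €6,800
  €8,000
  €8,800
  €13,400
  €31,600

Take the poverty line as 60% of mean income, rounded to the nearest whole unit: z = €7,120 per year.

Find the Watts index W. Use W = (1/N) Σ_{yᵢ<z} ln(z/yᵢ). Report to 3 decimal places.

0.176

Below z: €2,600, €6,800 (q = 2 of N = 6).
Log gaps: ln(7120/2600) = 1.0074; ln(7120/6800) = 0.0460.
W = 1.053381 / 6 = 0.176.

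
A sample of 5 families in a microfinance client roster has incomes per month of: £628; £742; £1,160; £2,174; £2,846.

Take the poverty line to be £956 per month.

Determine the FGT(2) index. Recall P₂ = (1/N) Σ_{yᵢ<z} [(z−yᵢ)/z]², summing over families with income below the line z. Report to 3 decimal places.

0.034

Below the line: £628, £742 (q = 2 of N = 5).
Gap ratios (z−y)/z: (956−628)/956 = 0.3431; (956−742)/956 = 0.2238.
Squared: 0.1177; 0.0501.
Sum = 0.167824; P₂ = 0.167824 / 5 = 0.034.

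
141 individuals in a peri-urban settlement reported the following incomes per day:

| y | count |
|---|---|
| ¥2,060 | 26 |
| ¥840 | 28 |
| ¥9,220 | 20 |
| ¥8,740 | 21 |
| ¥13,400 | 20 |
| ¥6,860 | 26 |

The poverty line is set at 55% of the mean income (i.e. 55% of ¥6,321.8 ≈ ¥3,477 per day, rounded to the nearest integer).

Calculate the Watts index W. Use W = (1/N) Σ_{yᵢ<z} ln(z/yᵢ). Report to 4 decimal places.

Poor units: 28×¥840, 26×¥2,060 (q = 54 of N = 141).
Log shortfalls: ln(3477/840) = 1.4205 (×28); ln(3477/2060) = 0.5235 (×26).
W = 53.384711 / 141 = 0.3786.

0.3786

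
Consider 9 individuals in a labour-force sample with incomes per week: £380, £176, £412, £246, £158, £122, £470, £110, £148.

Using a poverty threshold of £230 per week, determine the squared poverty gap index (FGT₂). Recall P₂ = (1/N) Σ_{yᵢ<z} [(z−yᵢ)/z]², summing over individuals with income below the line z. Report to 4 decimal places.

Incomes under z: £110, £122, £148, £158, £176 (q = 5 of N = 9).
Normalized shortfalls: (230−110)/230 = 0.5217; (230−122)/230 = 0.4696; (230−148)/230 = 0.3565; (230−158)/230 = 0.3130; (230−176)/230 = 0.2348.
Squared: 0.2722; 0.2205; 0.1271; 0.0980; 0.0551.
Sum = 0.772930; P₂ = 0.772930 / 9 = 0.0859.

0.0859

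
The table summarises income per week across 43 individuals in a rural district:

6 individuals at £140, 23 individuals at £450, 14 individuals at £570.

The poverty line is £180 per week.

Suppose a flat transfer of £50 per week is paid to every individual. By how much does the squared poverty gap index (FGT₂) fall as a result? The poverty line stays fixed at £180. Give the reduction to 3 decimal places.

0.007

Before: below the line — 6×£140; squared poverty gap index (FGT₂) = 0.00689.
After the £50 transfer: below the line — none; squared poverty gap index (FGT₂) = 0.00000.
Reduction = 0.00689 − 0.00000 = 0.007.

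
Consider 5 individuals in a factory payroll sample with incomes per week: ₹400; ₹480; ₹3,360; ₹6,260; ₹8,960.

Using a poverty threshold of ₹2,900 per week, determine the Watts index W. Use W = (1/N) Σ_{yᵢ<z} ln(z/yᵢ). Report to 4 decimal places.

0.7559

Poor units: ₹400, ₹480 (q = 2 of N = 5).
Log gaps: ln(2900/400) = 1.9810; ln(2900/480) = 1.7987.
W = 3.779681 / 5 = 0.7559.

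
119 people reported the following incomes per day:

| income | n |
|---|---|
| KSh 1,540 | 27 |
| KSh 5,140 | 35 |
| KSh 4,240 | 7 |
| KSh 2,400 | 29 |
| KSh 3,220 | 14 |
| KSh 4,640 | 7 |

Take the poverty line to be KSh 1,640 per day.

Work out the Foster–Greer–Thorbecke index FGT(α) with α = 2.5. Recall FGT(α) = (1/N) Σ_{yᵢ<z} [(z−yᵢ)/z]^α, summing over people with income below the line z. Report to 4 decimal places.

Below the line: 27×KSh 1,540 (q = 27 of N = 119).
Gap ratios (z−y)/z: (1640−1540)/1640 = 0.0610 (×27).
Raised to α = 2.5: 0.00092 (×27).
Sum = 0.024789; FGT(2.5) = 0.024789 / 119 = 0.0002.

0.0002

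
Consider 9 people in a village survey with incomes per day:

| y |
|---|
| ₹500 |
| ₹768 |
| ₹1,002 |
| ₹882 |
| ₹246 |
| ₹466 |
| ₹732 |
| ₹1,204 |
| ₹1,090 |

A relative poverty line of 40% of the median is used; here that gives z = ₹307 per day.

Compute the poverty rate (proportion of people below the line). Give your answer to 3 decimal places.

0.111

1 of the 9 people have income below ₹307.
H = 1/9 = 0.111.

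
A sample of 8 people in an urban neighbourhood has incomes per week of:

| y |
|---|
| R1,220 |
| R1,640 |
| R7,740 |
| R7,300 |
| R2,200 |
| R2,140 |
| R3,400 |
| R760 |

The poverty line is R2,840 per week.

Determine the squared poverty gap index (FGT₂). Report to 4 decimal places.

Below z: R760, R1,220, R1,640, R2,140, R2,200 (q = 5 of N = 8).
Normalized shortfalls: (2840−760)/2840 = 0.7324; (2840−1220)/2840 = 0.5704; (2840−1640)/2840 = 0.4225; (2840−2140)/2840 = 0.2465; (2840−2200)/2840 = 0.2254.
Squared: 0.5364; 0.3254; 0.1785; 0.0608; 0.0508.
Sum = 1.151855; P₂ = 1.151855 / 8 = 0.1440.

0.1440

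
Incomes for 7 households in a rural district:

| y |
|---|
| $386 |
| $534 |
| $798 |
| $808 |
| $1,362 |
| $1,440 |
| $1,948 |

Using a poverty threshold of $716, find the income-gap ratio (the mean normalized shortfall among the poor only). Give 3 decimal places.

Poor units: $386, $534 (q = 2 of N = 7).
Shortfall ratios (z−y)/z: 0.4609, 0.2542; sum = 0.715084.
I averages over the q = 2 poor units only: 0.715084 / 2 = 0.358.

0.358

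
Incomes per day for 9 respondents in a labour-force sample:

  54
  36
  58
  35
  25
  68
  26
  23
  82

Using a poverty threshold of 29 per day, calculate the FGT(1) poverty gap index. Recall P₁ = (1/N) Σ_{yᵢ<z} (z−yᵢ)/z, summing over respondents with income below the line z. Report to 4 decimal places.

0.0498

Below z: 23, 25, 26 (q = 3 of N = 9).
Relative gaps: (29−23)/29 = 0.2069; (29−25)/29 = 0.1379; (29−26)/29 = 0.1034.
Sum of shortfalls = 0.448276; P₁ averages over all N: 0.448276 / 9 = 0.0498.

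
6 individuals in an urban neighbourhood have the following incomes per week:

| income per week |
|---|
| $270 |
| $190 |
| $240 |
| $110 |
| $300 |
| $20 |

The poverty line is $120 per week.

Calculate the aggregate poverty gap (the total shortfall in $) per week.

Incomes under z: $20, $110 (q = 2 of N = 6).
Individual gaps: 120−20 = 100; 120−110 = 10.
Aggregate gap = $110.

$110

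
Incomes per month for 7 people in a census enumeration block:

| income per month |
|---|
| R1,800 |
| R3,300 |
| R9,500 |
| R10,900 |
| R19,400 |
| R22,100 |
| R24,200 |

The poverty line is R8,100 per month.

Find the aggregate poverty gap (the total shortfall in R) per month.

R11,100

Below the line: R1,800, R3,300 (q = 2 of N = 7).
Individual gaps: 8100−1800 = 6300; 8100−3300 = 4800.
Aggregate gap = R11,100.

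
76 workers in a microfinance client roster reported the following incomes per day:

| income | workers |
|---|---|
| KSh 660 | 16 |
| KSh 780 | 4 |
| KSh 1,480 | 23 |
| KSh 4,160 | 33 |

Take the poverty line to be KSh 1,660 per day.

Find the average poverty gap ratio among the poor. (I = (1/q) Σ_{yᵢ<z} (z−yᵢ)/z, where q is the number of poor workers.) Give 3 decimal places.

0.331

Below the line: 16×KSh 660, 4×KSh 780, 23×KSh 1,480 (q = 43 of N = 76).
Relative gaps: 0.6024 (×16), 0.5301 (×4), 0.1084 (×23); sum = 14.253012.
The income-gap ratio divides by q (the poor only): 14.253012 / 43 = 0.331.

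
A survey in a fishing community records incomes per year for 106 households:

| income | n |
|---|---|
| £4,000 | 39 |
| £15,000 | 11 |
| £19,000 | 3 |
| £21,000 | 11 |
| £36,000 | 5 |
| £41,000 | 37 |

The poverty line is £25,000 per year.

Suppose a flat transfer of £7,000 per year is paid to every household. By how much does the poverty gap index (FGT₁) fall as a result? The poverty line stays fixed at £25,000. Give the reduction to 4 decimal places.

0.1555

Before: below the line — 39×£4,000, 11×£15,000, 3×£19,000, 11×£21,000; poverty gap index (FGT₁) = 0.373962.
After the £7,000 transfer: below the line — 39×£11,000, 11×£22,000; poverty gap index (FGT₁) = 0.218491.
Reduction = 0.373962 − 0.218491 = 0.1555.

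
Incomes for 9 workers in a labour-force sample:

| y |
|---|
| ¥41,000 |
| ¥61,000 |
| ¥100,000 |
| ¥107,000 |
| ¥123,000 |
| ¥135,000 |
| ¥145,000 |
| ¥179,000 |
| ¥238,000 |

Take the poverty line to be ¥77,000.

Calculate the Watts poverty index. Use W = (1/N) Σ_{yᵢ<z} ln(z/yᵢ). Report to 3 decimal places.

Below z: ¥41,000, ¥61,000 (q = 2 of N = 9).
Log gaps: ln(77000/41000) = 0.6302; ln(77000/61000) = 0.2329.
W = 0.863165 / 9 = 0.096.

0.096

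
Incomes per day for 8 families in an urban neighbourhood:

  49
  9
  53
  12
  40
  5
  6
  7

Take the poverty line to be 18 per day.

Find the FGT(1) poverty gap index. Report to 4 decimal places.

Below the line: 5, 6, 7, 9, 12 (q = 5 of N = 8).
Normalized shortfalls: (18−5)/18 = 0.7222; (18−6)/18 = 0.6667; (18−7)/18 = 0.6111; (18−9)/18 = 0.5000; (18−12)/18 = 0.3333.
Σ = 2.833333. Dividing by the full population N = 8 gives P₁ = 0.3542.

0.3542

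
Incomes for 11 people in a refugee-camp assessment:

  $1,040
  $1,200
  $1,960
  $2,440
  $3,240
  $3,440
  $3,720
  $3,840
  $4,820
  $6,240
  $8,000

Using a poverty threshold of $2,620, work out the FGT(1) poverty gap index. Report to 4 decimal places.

Below the line: $1,040, $1,200, $1,960, $2,440 (q = 4 of N = 11).
Normalized shortfalls: (2620−1040)/2620 = 0.6031; (2620−1200)/2620 = 0.5420; (2620−1960)/2620 = 0.2519; (2620−2440)/2620 = 0.0687.
Sum of shortfalls = 1.465649; P₁ averages over all N: 1.465649 / 11 = 0.1332.

0.1332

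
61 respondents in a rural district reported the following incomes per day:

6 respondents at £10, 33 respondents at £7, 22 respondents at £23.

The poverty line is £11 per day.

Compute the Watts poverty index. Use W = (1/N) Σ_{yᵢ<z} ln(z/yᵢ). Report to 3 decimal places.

Incomes under z: 33×£7, 6×£10 (q = 39 of N = 61).
ln(z/y) terms: ln(11/7) = 0.4520 (×33); ln(11/10) = 0.0953 (×6).
W = 15.487370 / 61 = 0.254.

0.254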